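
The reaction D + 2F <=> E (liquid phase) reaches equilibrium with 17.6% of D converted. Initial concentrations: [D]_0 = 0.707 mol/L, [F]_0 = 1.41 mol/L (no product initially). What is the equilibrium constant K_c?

Let X = conversion of D.
Concentrations: [D] = 0.707 − 0.707X; [F] = 1.41 − 1.41X; [E] = 0.707X.
At X = 0.176: [D] = 0.583, [F] = 1.16, [E] = 0.124.
K_c = [E] / ([D] [F]^2) = 0.158 (mol/L)^-2.

K_c = 0.158 (mol/L)^-2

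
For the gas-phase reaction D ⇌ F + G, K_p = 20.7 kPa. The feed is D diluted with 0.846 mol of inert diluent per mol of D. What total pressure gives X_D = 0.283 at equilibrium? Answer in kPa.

P = 395 kPa

Basis: 1 mol D initially; let X = conversion of D. Extent ξ = X.
At extent ξ: n_D = 1 − X; n_F = X; n_G = X; n_I = 0.846 (inert).
n_T = Σnᵢ = 1.85 + X.
K_p = p_F p_G / (p_D) with p_i = (n_i/n_T)·P.
At X = 0.283: the mole-fraction product g(X) = Π y_i^ν_i = 0.05247. Since K_p = g(X)·P^{1}, P = (K_p/g)^(1/1) = (20.7/0.05247)^(1/1) = 395 kPa.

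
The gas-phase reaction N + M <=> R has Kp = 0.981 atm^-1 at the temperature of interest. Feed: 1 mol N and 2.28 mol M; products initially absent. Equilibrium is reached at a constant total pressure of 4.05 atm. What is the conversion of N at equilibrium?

X = 0.708

Take 1 mol N as basis and let X be its fractional conversion, so ξ = X.
Mole table: n_N = 1 − X; n_M = 2.28 − X; n_R = X.
n_T = Σnᵢ = 3.28 − X.
With p_i = (n_i/n_T)P, Kp = p_R / (p_N p_M).
This yields a degree-2 equation in X; solving on (0,1), X = 0.708.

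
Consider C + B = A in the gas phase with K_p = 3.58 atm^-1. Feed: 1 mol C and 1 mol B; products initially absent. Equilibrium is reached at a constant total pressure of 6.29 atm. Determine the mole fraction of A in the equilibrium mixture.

Let X = conversion of C (basis 1 mol C); extent of reaction ξ = X.
Mole table: n_C = 1 − X; n_B = 1 − X; n_A = X.
n_T = Σnᵢ = 2 − X.
Mole fractions y_i = n_i/n_T; K_p = p_A / (p_C p_B) with p_i = y_i·P.
Equating to 3.58 atm^-1 and solving on 0 < X < 1: X = 0.794.
Then n_A = 0.794, n_T = 1.21, so y_A = 0.658.

y_A = 0.658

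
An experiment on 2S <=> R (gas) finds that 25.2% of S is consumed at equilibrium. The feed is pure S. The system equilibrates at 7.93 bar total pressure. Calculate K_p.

K_p = 0.0248 bar^-1

Let X = conversion of S (basis 1 mol S); extent of reaction ξ = 0.5X.
Moles: n_S = 1 − X; n_R = 0.5X.
Summing: n_T = 1 − 0.5X.
At X = 0.252: n_S = 0.748, n_R = 0.126, n_T = 0.874.
p_i = (n_i/n_T)·P. K_p = p_R / (p_S^2) = 0.0248 bar^-1.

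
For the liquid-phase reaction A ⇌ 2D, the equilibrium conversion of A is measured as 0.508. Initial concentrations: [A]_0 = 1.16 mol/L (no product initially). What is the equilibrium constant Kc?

Let X = conversion of A.
Concentrations: [A] = 1.16 − 1.16X; [D] = 2.32X.
At X = 0.508: [A] = 0.571, [D] = 1.18.
Kc = [D]^2 / ([A]) = 2.43 mol/L.

Kc = 2.43 mol/L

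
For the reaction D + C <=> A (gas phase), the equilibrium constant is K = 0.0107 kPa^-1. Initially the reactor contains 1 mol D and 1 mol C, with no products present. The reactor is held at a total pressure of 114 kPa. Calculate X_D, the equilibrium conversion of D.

X = 0.329

Take 1 mol D as basis and let X be its fractional conversion, so ξ = X.
Moles: n_D = 1 − X; n_C = 1 − X; n_A = X.
Total moles n_T = 2 − X.
y_i = n_i/n_T, p_i = y_i·P. K = p_A / (p_D p_C).
This yields a degree-2 equation in X; solving on (0,1), X = 0.329.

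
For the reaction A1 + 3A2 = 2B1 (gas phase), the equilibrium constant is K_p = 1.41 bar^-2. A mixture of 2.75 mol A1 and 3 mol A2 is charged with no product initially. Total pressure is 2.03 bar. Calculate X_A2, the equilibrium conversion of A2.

Basis: 3 mol A2 initially; let X = conversion of A2. Extent ξ = X.
Species balance: n_A1 = 2.75 − X; n_A2 = 3 − 3X; n_B1 = 2X.
n_T = Σnᵢ = 5.75 − 2X.
y_i = n_i/n_T, p_i = y_i·P. K_p = p_B1^2 / (p_A1 p_A2^3).
Equating to 1.41 bar^-2 and solving on 0 < X < 1: X = 0.568.

X = 0.568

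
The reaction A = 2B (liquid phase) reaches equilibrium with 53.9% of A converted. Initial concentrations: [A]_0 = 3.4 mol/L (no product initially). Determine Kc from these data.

Let X = conversion of A.
Concentrations: [A] = 3.4 − 3.4X; [B] = 6.8X.
At X = 0.539: [A] = 1.57, [B] = 3.67.
Kc = [B]^2 / ([A]) = 8.57 mol/L.

Kc = 8.57 mol/L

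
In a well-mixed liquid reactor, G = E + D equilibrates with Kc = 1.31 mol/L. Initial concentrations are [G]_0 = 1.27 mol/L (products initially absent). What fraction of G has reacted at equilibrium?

X = 0.623

Let X = conversion of G; extent ξ = 1.27·X mol/L.
Concentrations: [G] = 1.27 − 1.27X; [E] = 1.27X; [D] = 1.27X.
Kc = [E] [D] / ([G]).
Equating to 1.31 mol/L: the physical root is X = 0.623.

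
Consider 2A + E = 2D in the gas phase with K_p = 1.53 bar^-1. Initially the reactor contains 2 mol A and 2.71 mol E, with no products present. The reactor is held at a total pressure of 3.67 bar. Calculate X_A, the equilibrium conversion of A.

Basis: 2 mol A initially; let X = conversion of A. Extent ξ = X.
Mole table: n_A = 2 − 2X; n_E = 2.71 − X; n_D = 2X.
Total moles n_T = 4.71 − X.
Mole fractions y_i = n_i/n_T; K_p = p_D^2 / (p_A^2 p_E) with p_i = y_i·P.
Equating to 1.53 bar^-1 and solving on 0 < X < 1: X = 0.629.

X = 0.629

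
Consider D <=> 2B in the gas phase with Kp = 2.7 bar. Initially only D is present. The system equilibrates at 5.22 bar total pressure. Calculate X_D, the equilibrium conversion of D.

X = 0.338

Take 1 mol D as basis and let X be its fractional conversion, so ξ = X.
At extent ξ: n_D = 1 − X; n_B = 2X.
n_T = Σnᵢ = 1 + X.
y_i = n_i/n_T, p_i = y_i·P. Kp = p_B^2 / (p_D).
Substituting and setting equal to 2.7 bar gives a polynomial in X; the root in (0,1) is X = 0.338.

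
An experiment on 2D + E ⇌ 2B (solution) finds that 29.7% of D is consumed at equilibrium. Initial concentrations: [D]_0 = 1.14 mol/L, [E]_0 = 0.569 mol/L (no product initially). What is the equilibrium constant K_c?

K_c = 0.447 L/mol

Let X = conversion of D.
Concentrations: [D] = 1.14 − 1.14X; [E] = 0.569 − 0.57X; [B] = 1.14X.
At X = 0.297: [D] = 0.801, [E] = 0.4, [B] = 0.339.
K_c = [B]^2 / ([D]^2 [E]) = 0.447 L/mol.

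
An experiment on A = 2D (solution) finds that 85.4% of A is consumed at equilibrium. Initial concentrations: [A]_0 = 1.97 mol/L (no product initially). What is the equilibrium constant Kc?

Kc = 39.4 mol/L

Let X = conversion of A.
Concentrations: [A] = 1.97 − 1.97X; [D] = 3.94X.
At X = 0.854: [A] = 0.288, [D] = 3.36.
Kc = [D]^2 / ([A]) = 39.4 mol/L.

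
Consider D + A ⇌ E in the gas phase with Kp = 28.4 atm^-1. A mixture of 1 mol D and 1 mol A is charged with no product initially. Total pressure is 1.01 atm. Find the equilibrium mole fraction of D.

Let X = conversion of D (basis 1 mol D); extent of reaction ξ = X.
Mole table: n_D = 1 − X; n_A = 1 − X; n_E = X.
Total moles n_T = 2 − X.
y_i = n_i/n_T, p_i = y_i·P. Kp = p_E / (p_D p_A).
This yields a degree-2 equation in X; solving on (0,1), X = 0.816.
Then n_D = 0.184, n_T = 1.18, so y_D = 0.155.

y_D = 0.155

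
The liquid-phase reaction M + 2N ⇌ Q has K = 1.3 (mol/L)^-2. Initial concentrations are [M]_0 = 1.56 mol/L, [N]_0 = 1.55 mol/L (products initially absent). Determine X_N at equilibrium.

Let X = conversion of N; extent ξ = 1.55X/2 mol/L.
Concentrations: [M] = 1.56 − 0.775X; [N] = 1.55 − 1.55X; [Q] = 0.775X.
K = [Q] / ([M] [N]^2).
Setting equal to 1.3 and solving for X on (0,1) gives X = 0.622.

X = 0.622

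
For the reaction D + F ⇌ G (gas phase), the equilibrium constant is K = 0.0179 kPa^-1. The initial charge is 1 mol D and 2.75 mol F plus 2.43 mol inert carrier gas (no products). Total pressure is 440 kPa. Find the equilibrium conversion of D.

Take 1 mol D as basis and let X be its fractional conversion, so ξ = X.
Mole table: n_D = 1 − X; n_F = 2.75 − X; n_G = X; n_I = 2.43 (inert).
Total moles n_T = 6.18 − X.
With p_i = (n_i/n_T)P, K = p_G / (p_D p_F).
Setting this equal to 0.0179 kPa^-1 and taking the physical root (0 < X < 1) gives X = 0.744.

X = 0.744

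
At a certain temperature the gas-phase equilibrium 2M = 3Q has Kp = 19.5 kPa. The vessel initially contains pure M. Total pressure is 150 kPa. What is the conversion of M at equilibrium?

Let X = conversion of M (basis 1 mol M); extent of reaction ξ = 0.5X.
Moles: n_M = 1 − X; n_Q = 1.5X.
Total moles n_T = 1 + 0.5X.
With p_i = (n_i/n_T)P, Kp = p_Q^3 / (p_M^2).
Substituting and setting equal to 19.5 kPa gives a polynomial in X; the root in (0,1) is X = 0.283.

X = 0.283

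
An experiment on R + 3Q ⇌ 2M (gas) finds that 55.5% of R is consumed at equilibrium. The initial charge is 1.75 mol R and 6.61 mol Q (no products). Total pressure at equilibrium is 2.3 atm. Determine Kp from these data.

Kp = 0.747 atm^-2

Let X = conversion of R (basis 1.75 mol R); extent of reaction ξ = 1.75X.
Mole table: n_R = 1.75 − 1.75X; n_Q = 6.61 − 5.25X; n_M = 3.5X.
Summing: n_T = 8.36 − 3.5X.
At X = 0.555: n_R = 0.779, n_Q = 3.7, n_M = 1.94, n_T = 6.42.
p_i = (n_i/n_T)·P. Kp = p_M^2 / (p_R p_Q^3) = 0.747 atm^-2.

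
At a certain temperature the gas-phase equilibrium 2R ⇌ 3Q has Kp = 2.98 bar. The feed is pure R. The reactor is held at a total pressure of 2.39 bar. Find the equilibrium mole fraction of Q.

Basis: 1 mol R initially; let X = conversion of R. Extent ξ = 0.5X.
Species balance: n_R = 1 − X; n_Q = 1.5X.
n_T = Σnᵢ = 1 + 0.5X.
y_i = n_i/n_T, p_i = y_i·P. Kp = p_Q^3 / (p_R^2).
This yields a degree-3 equation in X; solving on (0,1), X = 0.492.
Then n_Q = 0.738, n_T = 1.25, so y_Q = 0.592.

y_Q = 0.592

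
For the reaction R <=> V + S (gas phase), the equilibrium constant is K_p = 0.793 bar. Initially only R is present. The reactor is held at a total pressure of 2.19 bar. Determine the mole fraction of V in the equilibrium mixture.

y_V = 0.340

Basis: 1 mol R initially; let X = conversion of R. Extent ξ = X.
At extent ξ: n_R = 1 − X; n_V = X; n_S = X.
n_T = Σnᵢ = 1 + X.
With p_i = (n_i/n_T)P, K_p = p_V p_S / (p_R).
Equating to 0.793 bar and solving on 0 < X < 1: X = 0.516.
Then n_V = 0.516, n_T = 1.52, so y_V = 0.340.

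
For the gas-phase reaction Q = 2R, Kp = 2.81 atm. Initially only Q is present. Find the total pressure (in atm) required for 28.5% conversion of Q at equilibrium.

P = 7.95 atm

Take 1 mol Q as basis and let X be its fractional conversion, so ξ = X.
Moles: n_Q = 1 − X; n_R = 2X.
Summing: n_T = 1 + X.
Kp = p_R^2 / (p_Q) with p_i = (n_i/n_T)·P.
At X = 0.285: the mole-fraction product g(X) = Π y_i^ν_i = 0.3536. Since Kp = g(X)·P^{1}, P = (Kp/g)^(1/1) = (2.81/0.3536)^(1/1) = 7.95 atm.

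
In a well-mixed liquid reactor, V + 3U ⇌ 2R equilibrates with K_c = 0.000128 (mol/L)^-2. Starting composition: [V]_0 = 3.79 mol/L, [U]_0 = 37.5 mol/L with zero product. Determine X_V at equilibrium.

X = 0.416

Let X = conversion of V; extent ξ = 3.79·X mol/L.
Concentrations: [V] = 3.79 − 3.79X; [U] = 37.5 − 11.4X; [R] = 7.58X.
K_c = [R]^2 / ([V] [U]^3).
Setting equal to 0.000128 and solving for X on (0,1) gives X = 0.416.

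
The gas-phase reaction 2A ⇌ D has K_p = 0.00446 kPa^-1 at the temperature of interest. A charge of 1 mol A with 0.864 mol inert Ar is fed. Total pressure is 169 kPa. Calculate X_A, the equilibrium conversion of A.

Basis: 1 mol A initially; let X = conversion of A. Extent ξ = 0.5X.
At extent ξ: n_A = 1 − X; n_D = 0.5X; n_I = 0.864 (inert).
n_T = Σnᵢ = 1.86 − 0.5X.
Mole fractions y_i = n_i/n_T; K_p = p_D / (p_A^2) with p_i = y_i·P.
Equating to 0.00446 kPa^-1 and solving on 0 < X < 1: X = 0.363.

X = 0.363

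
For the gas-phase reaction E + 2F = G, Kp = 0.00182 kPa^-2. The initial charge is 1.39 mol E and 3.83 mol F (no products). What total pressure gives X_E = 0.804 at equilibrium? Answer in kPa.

P = 88.9 kPa

Take 1.39 mol E as basis and let X be its fractional conversion, so ξ = 1.39X.
Mole table: n_E = 1.39 − 1.39X; n_F = 3.83 − 2.78X; n_G = 1.39X.
n_T = Σnᵢ = 5.22 − 2.78X.
Kp = p_G / (p_E p_F^2) with p_i = (n_i/n_T)·P.
At X = 0.804: the mole-fraction product g(X) = Π y_i^ν_i = 14.37. Since Kp = g(X)·P^{-2}, P = (g/Kp)^(1/2) = (14.37/0.00182)^(1/2) = 88.9 kPa.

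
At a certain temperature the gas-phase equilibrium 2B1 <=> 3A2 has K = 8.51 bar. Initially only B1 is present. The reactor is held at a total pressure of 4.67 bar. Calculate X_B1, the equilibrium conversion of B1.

X = 0.531

Take 1 mol B1 as basis and let X be its fractional conversion, so ξ = 0.5X.
Species balance: n_B1 = 1 − X; n_A2 = 1.5X.
Summing: n_T = 1 + 0.5X.
With p_i = (n_i/n_T)P, K = p_A2^3 / (p_B1^2).
This yields a degree-3 equation in X; solving on (0,1), X = 0.531.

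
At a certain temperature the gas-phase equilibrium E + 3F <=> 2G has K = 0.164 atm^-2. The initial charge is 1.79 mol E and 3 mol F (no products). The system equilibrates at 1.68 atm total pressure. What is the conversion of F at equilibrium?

Take 3 mol F as basis and let X be its fractional conversion, so ξ = X.
Moles: n_E = 1.79 − X; n_F = 3 − 3X; n_G = 2X.
Summing: n_T = 4.79 − 2X.
y_i = n_i/n_T, p_i = y_i·P. K = p_G^2 / (p_E p_F^3).
This yields a degree-4 equation in X; solving on (0,1), X = 0.301.

X = 0.301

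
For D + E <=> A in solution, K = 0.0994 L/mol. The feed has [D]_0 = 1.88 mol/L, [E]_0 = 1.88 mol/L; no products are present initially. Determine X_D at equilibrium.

X = 0.139

Let X = conversion of D; extent ξ = 1.88·X mol/L.
Concentrations: [D] = 1.88 − 1.88X; [E] = 1.88 − 1.88X; [A] = 1.88X.
K = [A] / ([D] [E]).
This equals 0.0994 at X = 0.139 (the root in 0 < X < 1).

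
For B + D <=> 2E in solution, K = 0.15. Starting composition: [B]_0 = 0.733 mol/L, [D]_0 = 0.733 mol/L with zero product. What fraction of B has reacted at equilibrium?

Let X = conversion of B; extent ξ = 0.733·X mol/L.
Concentrations: [B] = 0.733 − 0.733X; [D] = 0.733 − 0.733X; [E] = 1.47X.
K = [E]^2 / ([B] [D]).
Setting equal to 0.15 and solving for X on (0,1) gives X = 0.162.

X = 0.162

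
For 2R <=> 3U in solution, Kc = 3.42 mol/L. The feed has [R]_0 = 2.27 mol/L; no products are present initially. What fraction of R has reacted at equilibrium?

X = 0.489

Let X = conversion of R; extent ξ = 2.27X/2 mol/L.
Concentrations: [R] = 2.27 − 2.27X; [U] = 3.41X.
Kc = [U]^3 / ([R]^2).
Solving Kc = 3.42 for X ∈ (0,1): X = 0.489.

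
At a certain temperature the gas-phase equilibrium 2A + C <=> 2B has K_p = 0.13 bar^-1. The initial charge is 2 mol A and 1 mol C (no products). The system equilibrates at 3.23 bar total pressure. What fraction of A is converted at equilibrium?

X = 0.253

Basis: 2 mol A initially; let X = conversion of A. Extent ξ = X.
At extent ξ: n_A = 2 − 2X; n_C = 1 − X; n_B = 2X.
Summing: n_T = 3 − X.
With p_i = (n_i/n_T)P, K_p = p_B^2 / (p_A^2 p_C).
Equating to 0.13 bar^-1 and solving on 0 < X < 1: X = 0.253.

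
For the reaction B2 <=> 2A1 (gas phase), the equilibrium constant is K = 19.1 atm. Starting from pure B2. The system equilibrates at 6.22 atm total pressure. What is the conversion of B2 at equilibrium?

X = 0.659

Take 1 mol B2 as basis and let X be its fractional conversion, so ξ = X.
At extent ξ: n_B2 = 1 − X; n_A1 = 2X.
Total moles n_T = 1 + X.
Mole fractions y_i = n_i/n_T; K = p_A1^2 / (p_B2) with p_i = y_i·P.
Substituting and setting equal to 19.1 atm gives a polynomial in X; the root in (0,1) is X = 0.659.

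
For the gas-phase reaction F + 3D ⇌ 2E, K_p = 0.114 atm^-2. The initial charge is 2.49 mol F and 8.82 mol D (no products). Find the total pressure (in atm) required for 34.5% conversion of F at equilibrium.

Let X = conversion of F (basis 2.49 mol F); extent of reaction ξ = 2.49X.
Species balance: n_F = 2.49 − 2.49X; n_D = 8.82 − 7.47X; n_E = 4.98X.
Summing: n_T = 11.3 − 4.98X.
K_p = p_E^2 / (p_F p_D^3) with p_i = (n_i/n_T)·P.
At X = 0.345: the mole-fraction product g(X) = Π y_i^ν_i = 0.6844. Since K_p = g(X)·P^{-2}, P = (g/K_p)^(1/2) = (0.6844/0.114)^(1/2) = 2.45 atm.

P = 2.45 atm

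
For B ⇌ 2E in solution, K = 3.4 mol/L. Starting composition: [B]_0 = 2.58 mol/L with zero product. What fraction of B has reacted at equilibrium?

X = 0.432

Let X = conversion of B; extent ξ = 2.58·X mol/L.
Concentrations: [B] = 2.58 − 2.58X; [E] = 5.16X.
K = [E]^2 / ([B]).
Equating to 3.4 mol/L: the physical root is X = 0.432.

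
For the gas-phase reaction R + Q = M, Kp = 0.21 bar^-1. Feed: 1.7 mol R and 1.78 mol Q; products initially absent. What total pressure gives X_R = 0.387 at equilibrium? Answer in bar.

P = 7.56 bar

Let X = conversion of R (basis 1.7 mol R); extent of reaction ξ = 1.7X.
Mole table: n_R = 1.7 − 1.7X; n_Q = 1.78 − 1.7X; n_M = 1.7X.
n_T = Σnᵢ = 3.48 − 1.7X.
Kp = p_M / (p_R p_Q) with p_i = (n_i/n_T)·P.
At X = 0.387: the mole-fraction product g(X) = Π y_i^ν_i = 1.588. Since Kp = g(X)·P^{-1}, P = (g/Kp)^(1/1) = (1.588/0.21)^(1/1) = 7.56 bar.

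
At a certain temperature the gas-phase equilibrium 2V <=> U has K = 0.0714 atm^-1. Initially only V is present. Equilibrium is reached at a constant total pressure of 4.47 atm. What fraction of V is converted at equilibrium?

Take 1 mol V as basis and let X be its fractional conversion, so ξ = 0.5X.
Mole table: n_V = 1 − X; n_U = 0.5X.
Total moles n_T = 1 − 0.5X.
With p_i = (n_i/n_T)P, K = p_U / (p_V^2).
This yields a degree-2 equation in X; solving on (0,1), X = 0.337.

X = 0.337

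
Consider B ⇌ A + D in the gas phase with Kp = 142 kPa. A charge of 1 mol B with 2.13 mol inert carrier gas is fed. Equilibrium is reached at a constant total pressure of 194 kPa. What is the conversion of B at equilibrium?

X = 0.785

Take 1 mol B as basis and let X be its fractional conversion, so ξ = X.
At extent ξ: n_B = 1 − X; n_A = X; n_D = X; n_I = 2.13 (inert).
Summing: n_T = 3.13 + X.
With p_i = (n_i/n_T)P, Kp = p_A p_D / (p_B).
Setting this equal to 142 kPa and taking the physical root (0 < X < 1) gives X = 0.785.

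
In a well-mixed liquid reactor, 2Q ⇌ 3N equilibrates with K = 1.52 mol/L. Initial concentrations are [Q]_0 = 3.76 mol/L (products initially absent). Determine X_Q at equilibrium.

Let X = conversion of Q; extent ξ = 3.76X/2 mol/L.
Concentrations: [Q] = 3.76 − 3.76X; [N] = 5.64X.
K = [N]^3 / ([Q]^2).
Solving K = 1.52 for X ∈ (0,1): X = 0.364.

X = 0.364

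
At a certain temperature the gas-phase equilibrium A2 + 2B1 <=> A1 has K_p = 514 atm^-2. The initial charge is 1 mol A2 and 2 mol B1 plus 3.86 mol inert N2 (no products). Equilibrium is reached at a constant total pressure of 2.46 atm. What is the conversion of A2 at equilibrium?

Let X = conversion of A2 (basis 1 mol A2); extent of reaction ξ = X.
At extent ξ: n_A2 = 1 − X; n_B1 = 2 − 2X; n_A1 = X; n_I = 3.86 (inert).
n_T = Σnᵢ = 6.86 − 2X.
Mole fractions y_i = n_i/n_T; K_p = p_A1 / (p_A2 p_B1^2) with p_i = y_i·P.
This yields a degree-3 equation in X; solving on (0,1), X = 0.878.

X = 0.878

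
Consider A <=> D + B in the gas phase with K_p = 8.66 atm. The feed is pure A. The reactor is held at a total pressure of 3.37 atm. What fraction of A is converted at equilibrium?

Basis: 1 mol A initially; let X = conversion of A. Extent ξ = X.
At extent ξ: n_A = 1 − X; n_D = X; n_B = X.
n_T = Σnᵢ = 1 + X.
With p_i = (n_i/n_T)P, K_p = p_D p_B / (p_A).
This yields a degree-2 equation in X; solving on (0,1), X = 0.848.

X = 0.848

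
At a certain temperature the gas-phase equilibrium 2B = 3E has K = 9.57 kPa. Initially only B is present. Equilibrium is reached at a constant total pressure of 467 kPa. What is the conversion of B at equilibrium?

X = 0.166

Let X = conversion of B (basis 1 mol B); extent of reaction ξ = 0.5X.
Species balance: n_B = 1 − X; n_E = 1.5X.
Summing: n_T = 1 + 0.5X.
Mole fractions y_i = n_i/n_T; K = p_E^3 / (p_B^2) with p_i = y_i·P.
Equating to 9.57 kPa and solving on 0 < X < 1: X = 0.166.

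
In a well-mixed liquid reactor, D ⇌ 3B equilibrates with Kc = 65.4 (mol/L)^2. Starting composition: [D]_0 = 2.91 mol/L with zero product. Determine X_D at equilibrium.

X = 0.517

Let X = conversion of D; extent ξ = 2.91·X mol/L.
Concentrations: [D] = 2.91 − 2.91X; [B] = 8.73X.
Kc = [B]^3 / ([D]).
Equating to 65.4 (mol/L)^2: the physical root is X = 0.517.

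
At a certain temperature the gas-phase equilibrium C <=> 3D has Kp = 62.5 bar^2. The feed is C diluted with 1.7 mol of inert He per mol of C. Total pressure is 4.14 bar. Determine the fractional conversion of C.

X = 0.797

Take 1 mol C as basis and let X be its fractional conversion, so ξ = X.
Mole table: n_C = 1 − X; n_D = 3X; n_I = 1.7 (inert).
Summing: n_T = 2.7 + 2X.
y_i = n_i/n_T, p_i = y_i·P. Kp = p_D^3 / (p_C).
This yields a degree-3 equation in X; solving on (0,1), X = 0.797.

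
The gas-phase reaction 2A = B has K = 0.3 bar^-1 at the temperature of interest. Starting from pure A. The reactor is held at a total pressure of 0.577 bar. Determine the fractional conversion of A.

Let X = conversion of A (basis 1 mol A); extent of reaction ξ = 0.5X.
Moles: n_A = 1 − X; n_B = 0.5X.
Summing: n_T = 1 − 0.5X.
Mole fractions y_i = n_i/n_T; K = p_B / (p_A^2) with p_i = y_i·P.
This yields a degree-2 equation in X; solving on (0,1), X = 0.231.

X = 0.231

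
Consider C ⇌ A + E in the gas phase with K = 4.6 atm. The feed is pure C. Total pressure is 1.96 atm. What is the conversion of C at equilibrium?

X = 0.837

Let X = conversion of C (basis 1 mol C); extent of reaction ξ = X.
Species balance: n_C = 1 − X; n_A = X; n_E = X.
Total moles n_T = 1 + X.
Mole fractions y_i = n_i/n_T; K = p_A p_E / (p_C) with p_i = y_i·P.
Equating to 4.6 atm and solving on 0 < X < 1: X = 0.837.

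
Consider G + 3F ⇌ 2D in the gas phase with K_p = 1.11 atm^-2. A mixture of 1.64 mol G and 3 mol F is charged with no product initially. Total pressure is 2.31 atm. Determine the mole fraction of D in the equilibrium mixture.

Let X = conversion of F (basis 3 mol F); extent of reaction ξ = X.
At extent ξ: n_G = 1.64 − X; n_F = 3 − 3X; n_D = 2X.
Total moles n_T = 4.64 − 2X.
Mole fractions y_i = n_i/n_T; K_p = p_D^2 / (p_G p_F^3) with p_i = y_i·P.
Setting this equal to 1.11 atm^-2 and taking the physical root (0 < X < 1) gives X = 0.555.
Then n_D = 1.11, n_T = 3.53, so y_D = 0.314.

y_D = 0.314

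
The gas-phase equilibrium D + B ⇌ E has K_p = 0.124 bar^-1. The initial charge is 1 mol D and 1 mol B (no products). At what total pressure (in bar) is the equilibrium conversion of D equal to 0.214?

P = 4.99 bar

Let X = conversion of D (basis 1 mol D); extent of reaction ξ = X.
Mole table: n_D = 1 − X; n_B = 1 − X; n_E = X.
Total moles n_T = 2 − X.
K_p = p_E / (p_D p_B) with p_i = (n_i/n_T)·P.
At X = 0.214: the mole-fraction product g(X) = Π y_i^ν_i = 0.6187. Since K_p = g(X)·P^{-1}, P = (g/K_p)^(1/1) = (0.6187/0.124)^(1/1) = 4.99 bar.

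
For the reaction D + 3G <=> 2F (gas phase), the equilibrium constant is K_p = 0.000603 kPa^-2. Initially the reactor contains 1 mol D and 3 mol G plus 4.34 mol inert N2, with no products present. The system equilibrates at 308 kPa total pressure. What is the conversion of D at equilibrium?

Take 1 mol D as basis and let X be its fractional conversion, so ξ = X.
Mole table: n_D = 1 − X; n_G = 3 − 3X; n_F = 2X; n_I = 4.34 (inert).
Summing: n_T = 8.34 − 2X.
y_i = n_i/n_T, p_i = y_i·P. K_p = p_F^2 / (p_D p_G^3).
This yields a degree-4 equation in X; solving on (0,1), X = 0.550.

X = 0.550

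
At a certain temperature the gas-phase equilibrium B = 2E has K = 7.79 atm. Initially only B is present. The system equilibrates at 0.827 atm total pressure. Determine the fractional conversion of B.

X = 0.838

Take 1 mol B as basis and let X be its fractional conversion, so ξ = X.
Species balance: n_B = 1 − X; n_E = 2X.
Total moles n_T = 1 + X.
With p_i = (n_i/n_T)P, K = p_E^2 / (p_B).
Setting this equal to 7.79 atm and taking the physical root (0 < X < 1) gives X = 0.838.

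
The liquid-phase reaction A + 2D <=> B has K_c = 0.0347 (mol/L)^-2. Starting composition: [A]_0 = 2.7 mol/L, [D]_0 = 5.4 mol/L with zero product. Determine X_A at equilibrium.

X = 0.319

Let X = conversion of A; extent ξ = 2.7·X mol/L.
Concentrations: [A] = 2.7 − 2.7X; [D] = 5.4 − 5.4X; [B] = 2.7X.
K_c = [B] / ([A] [D]^2).
This equals 0.0347 at X = 0.319 (the root in 0 < X < 1).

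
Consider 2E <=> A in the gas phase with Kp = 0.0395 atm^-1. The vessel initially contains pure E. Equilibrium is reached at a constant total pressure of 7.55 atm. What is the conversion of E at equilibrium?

Basis: 1 mol E initially; let X = conversion of E. Extent ξ = 0.5X.
Species balance: n_E = 1 − X; n_A = 0.5X.
n_T = Σnᵢ = 1 − 0.5X.
Mole fractions y_i = n_i/n_T; Kp = p_A / (p_E^2) with p_i = y_i·P.
This yields a degree-2 equation in X; solving on (0,1), X = 0.325.

X = 0.325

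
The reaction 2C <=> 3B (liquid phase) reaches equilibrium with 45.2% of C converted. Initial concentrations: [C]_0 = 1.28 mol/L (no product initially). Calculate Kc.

Kc = 1.33 mol/L

Let X = conversion of C.
Concentrations: [C] = 1.28 − 1.28X; [B] = 1.92X.
At X = 0.452: [C] = 0.701, [B] = 0.868.
Kc = [B]^3 / ([C]^2) = 1.33 mol/L.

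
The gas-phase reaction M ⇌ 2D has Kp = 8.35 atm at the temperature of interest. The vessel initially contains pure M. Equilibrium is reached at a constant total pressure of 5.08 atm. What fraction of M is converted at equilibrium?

Basis: 1 mol M initially; let X = conversion of M. Extent ξ = X.
Mole table: n_M = 1 − X; n_D = 2X.
n_T = Σnᵢ = 1 + X.
y_i = n_i/n_T, p_i = y_i·P. Kp = p_D^2 / (p_M).
Substituting and setting equal to 8.35 atm gives a polynomial in X; the root in (0,1) is X = 0.540.

X = 0.540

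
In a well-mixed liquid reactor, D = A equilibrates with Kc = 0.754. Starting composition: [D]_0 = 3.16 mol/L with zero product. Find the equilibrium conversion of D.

X = 0.430

Let X = conversion of D; extent ξ = 3.16·X mol/L.
Concentrations: [D] = 3.16 − 3.16X; [A] = 3.16X.
Kc = [A] / ([D]).
Equating to 0.754: the physical root is X = 0.430.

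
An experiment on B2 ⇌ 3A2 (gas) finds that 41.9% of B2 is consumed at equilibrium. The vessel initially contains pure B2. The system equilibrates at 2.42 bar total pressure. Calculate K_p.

K_p = 5.93 bar^2

Let X = conversion of B2 (basis 1 mol B2); extent of reaction ξ = X.
Moles: n_B2 = 1 − X; n_A2 = 3X.
n_T = Σnᵢ = 1 + 2X.
At X = 0.419: n_B2 = 0.581, n_A2 = 1.26, n_T = 1.84.
p_i = (n_i/n_T)·P. K_p = p_A2^3 / (p_B2) = 5.93 bar^2.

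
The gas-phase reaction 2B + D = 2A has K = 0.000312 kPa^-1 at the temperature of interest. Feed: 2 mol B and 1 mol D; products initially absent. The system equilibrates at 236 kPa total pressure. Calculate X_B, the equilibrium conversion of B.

Basis: 2 mol B initially; let X = conversion of B. Extent ξ = X.
Mole table: n_B = 2 − 2X; n_D = 1 − X; n_A = 2X.
Total moles n_T = 3 − X.
Mole fractions y_i = n_i/n_T; K = p_A^2 / (p_B^2 p_D) with p_i = y_i·P.
Setting this equal to 0.000312 kPa^-1 and taking the physical root (0 < X < 1) gives X = 0.130.

X = 0.130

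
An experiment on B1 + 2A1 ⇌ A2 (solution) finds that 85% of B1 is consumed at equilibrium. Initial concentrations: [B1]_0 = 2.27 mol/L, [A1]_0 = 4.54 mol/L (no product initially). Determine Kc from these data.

Let X = conversion of B1.
Concentrations: [B1] = 2.27 − 2.27X; [A1] = 4.54 − 4.54X; [A2] = 2.27X.
At X = 0.85: [B1] = 0.341, [A1] = 0.681, [A2] = 1.93.
Kc = [A2] / ([B1] [A1]^2) = 12.2 (mol/L)^-2.

Kc = 12.2 (mol/L)^-2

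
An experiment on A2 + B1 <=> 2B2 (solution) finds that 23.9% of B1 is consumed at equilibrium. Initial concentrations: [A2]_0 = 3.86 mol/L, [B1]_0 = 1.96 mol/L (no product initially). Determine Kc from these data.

Let X = conversion of B1.
Concentrations: [A2] = 3.86 − 1.96X; [B1] = 1.96 − 1.96X; [B2] = 3.92X.
At X = 0.239: [A2] = 3.39, [B1] = 1.49, [B2] = 0.937.
Kc = [B2]^2 / ([A2] [B1]) = 0.174.

Kc = 0.174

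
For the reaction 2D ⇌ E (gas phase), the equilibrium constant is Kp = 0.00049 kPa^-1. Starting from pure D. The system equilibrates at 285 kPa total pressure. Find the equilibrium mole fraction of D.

Basis: 1 mol D initially; let X = conversion of D. Extent ξ = 0.5X.
At extent ξ: n_D = 1 − X; n_E = 0.5X.
Total moles n_T = 1 − 0.5X.
Mole fractions y_i = n_i/n_T; Kp = p_E / (p_D^2) with p_i = y_i·P.
Equating to 0.00049 kPa^-1 and solving on 0 < X < 1: X = 0.199.
Then n_D = 0.801, n_T = 0.901, so y_D = 0.890.

y_D = 0.890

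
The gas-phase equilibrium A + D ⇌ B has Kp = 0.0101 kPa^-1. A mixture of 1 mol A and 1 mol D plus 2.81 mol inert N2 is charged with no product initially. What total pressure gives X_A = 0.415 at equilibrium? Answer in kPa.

Basis: 1 mol A initially; let X = conversion of A. Extent ξ = X.
At extent ξ: n_A = 1 − X; n_D = 1 − X; n_B = X; n_I = 2.81 (inert).
Summing: n_T = 4.81 − X.
Kp = p_B / (p_A p_D) with p_i = (n_i/n_T)·P.
At X = 0.415: the mole-fraction product g(X) = Π y_i^ν_i = 5.33. Since Kp = g(X)·P^{-1}, P = (g/Kp)^(1/1) = (5.33/0.0101)^(1/1) = 528 kPa.

P = 528 kPa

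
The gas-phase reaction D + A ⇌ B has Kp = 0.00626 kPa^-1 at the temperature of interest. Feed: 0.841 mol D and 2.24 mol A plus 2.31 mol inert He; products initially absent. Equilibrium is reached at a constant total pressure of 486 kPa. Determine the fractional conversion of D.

Take 0.841 mol D as basis and let X be its fractional conversion, so ξ = 0.841X.
At extent ξ: n_D = 0.841 − 0.841X; n_A = 2.24 − 0.841X; n_B = 0.841X; n_I = 2.31 (inert).
Summing: n_T = 5.39 − 0.841X.
y_i = n_i/n_T, p_i = y_i·P. Kp = p_B / (p_D p_A).
This yields a degree-2 equation in X; solving on (0,1), X = 0.525.

X = 0.525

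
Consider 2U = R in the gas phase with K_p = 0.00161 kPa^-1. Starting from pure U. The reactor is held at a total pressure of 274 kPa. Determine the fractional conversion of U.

X = 0.399

Take 1 mol U as basis and let X be its fractional conversion, so ξ = 0.5X.
Moles: n_U = 1 − X; n_R = 0.5X.
Summing: n_T = 1 − 0.5X.
y_i = n_i/n_T, p_i = y_i·P. K_p = p_R / (p_U^2).
Equating to 0.00161 kPa^-1 and solving on 0 < X < 1: X = 0.399.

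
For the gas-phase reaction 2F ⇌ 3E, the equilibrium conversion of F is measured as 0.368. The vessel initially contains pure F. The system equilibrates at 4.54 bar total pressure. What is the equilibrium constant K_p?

K_p = 1.61 bar

Let X = conversion of F (basis 1 mol F); extent of reaction ξ = 0.5X.
Moles: n_F = 1 − X; n_E = 1.5X.
Summing: n_T = 1 + 0.5X.
At X = 0.368: n_F = 0.632, n_E = 0.552, n_T = 1.18.
p_i = (n_i/n_T)·P. K_p = p_E^3 / (p_F^2) = 1.61 bar.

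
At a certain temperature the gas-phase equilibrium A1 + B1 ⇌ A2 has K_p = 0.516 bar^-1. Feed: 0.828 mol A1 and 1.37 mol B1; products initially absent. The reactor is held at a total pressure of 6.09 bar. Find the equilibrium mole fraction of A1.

y_A1 = 0.189

Let X = conversion of A1 (basis 0.828 mol A1); extent of reaction ξ = 0.828X.
At extent ξ: n_A1 = 0.828 − 0.828X; n_B1 = 1.37 − 0.828X; n_A2 = 0.828X.
Total moles n_T = 2.2 − 0.828X.
With p_i = (n_i/n_T)P, K_p = p_A2 / (p_A1 p_B1).
Substituting and setting equal to 0.516 bar^-1 gives a polynomial in X; the root in (0,1) is X = 0.616.
Then n_A1 = 0.318, n_T = 1.69, so y_A1 = 0.189.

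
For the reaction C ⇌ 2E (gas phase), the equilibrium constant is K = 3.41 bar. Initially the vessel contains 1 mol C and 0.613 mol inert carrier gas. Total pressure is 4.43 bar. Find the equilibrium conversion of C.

Take 1 mol C as basis and let X be its fractional conversion, so ξ = X.
At extent ξ: n_C = 1 − X; n_E = 2X; n_I = 0.613 (inert).
Summing: n_T = 1.61 + X.
Mole fractions y_i = n_i/n_T; K = p_E^2 / (p_C) with p_i = y_i·P.
Substituting and setting equal to 3.41 bar gives a polynomial in X; the root in (0,1) is X = 0.463.

X = 0.463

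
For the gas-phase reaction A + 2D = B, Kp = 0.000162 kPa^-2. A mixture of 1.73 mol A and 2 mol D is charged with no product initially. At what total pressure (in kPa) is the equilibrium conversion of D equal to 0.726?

Let X = conversion of D (basis 2 mol D); extent of reaction ξ = X.
Mole table: n_A = 1.73 − X; n_D = 2 − 2X; n_B = X.
n_T = Σnᵢ = 3.73 − 2X.
Kp = p_B / (p_A p_D^2) with p_i = (n_i/n_T)·P.
At X = 0.726: the mole-fraction product g(X) = Π y_i^ν_i = 12.5. Since Kp = g(X)·P^{-2}, P = (g/Kp)^(1/2) = (12.5/0.000162)^(1/2) = 278 kPa.

P = 278 kPa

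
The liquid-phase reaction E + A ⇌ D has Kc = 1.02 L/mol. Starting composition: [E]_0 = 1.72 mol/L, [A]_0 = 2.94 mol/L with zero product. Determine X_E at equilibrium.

X = 0.650

Let X = conversion of E; extent ξ = 1.72·X mol/L.
Concentrations: [E] = 1.72 − 1.72X; [A] = 2.94 − 1.72X; [D] = 1.72X.
Kc = [D] / ([E] [A]).
Solving Kc = 1.02 for X ∈ (0,1): X = 0.650.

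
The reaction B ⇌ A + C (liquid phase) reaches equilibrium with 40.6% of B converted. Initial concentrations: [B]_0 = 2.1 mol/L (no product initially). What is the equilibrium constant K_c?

Let X = conversion of B.
Concentrations: [B] = 2.1 − 2.1X; [A] = 2.1X; [C] = 2.1X.
At X = 0.406: [B] = 1.25, [A] = 0.853, [C] = 0.853.
K_c = [A] [C] / ([B]) = 0.583 mol/L.

K_c = 0.583 mol/L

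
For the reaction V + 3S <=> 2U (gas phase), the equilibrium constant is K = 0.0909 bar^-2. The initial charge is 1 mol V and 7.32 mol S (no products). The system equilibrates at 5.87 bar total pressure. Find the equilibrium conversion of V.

Basis: 1 mol V initially; let X = conversion of V. Extent ξ = X.
Moles: n_V = 1 − X; n_S = 7.32 − 3X; n_U = 2X.
Total moles n_T = 8.32 − 2X.
y_i = n_i/n_T, p_i = y_i·P. K = p_U^2 / (p_V p_S^3).
Equating to 0.0909 bar^-2 and solving on 0 < X < 1: X = 0.747.

X = 0.747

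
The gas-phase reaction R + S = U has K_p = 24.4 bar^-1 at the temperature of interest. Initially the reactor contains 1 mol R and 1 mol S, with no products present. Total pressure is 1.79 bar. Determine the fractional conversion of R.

X = 0.850

Basis: 1 mol R initially; let X = conversion of R. Extent ξ = X.
Species balance: n_R = 1 − X; n_S = 1 − X; n_U = X.
Total moles n_T = 2 − X.
y_i = n_i/n_T, p_i = y_i·P. K_p = p_U / (p_R p_S).
Setting this equal to 24.4 bar^-1 and taking the physical root (0 < X < 1) gives X = 0.850.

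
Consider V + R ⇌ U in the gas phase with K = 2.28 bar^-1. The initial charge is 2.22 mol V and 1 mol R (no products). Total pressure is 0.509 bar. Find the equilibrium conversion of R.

X = 0.427

Basis: 1 mol R initially; let X = conversion of R. Extent ξ = X.
Moles: n_V = 2.22 − X; n_R = 1 − X; n_U = X.
Total moles n_T = 3.22 − X.
Mole fractions y_i = n_i/n_T; K = p_U / (p_V p_R) with p_i = y_i·P.
This yields a degree-2 equation in X; solving on (0,1), X = 0.427.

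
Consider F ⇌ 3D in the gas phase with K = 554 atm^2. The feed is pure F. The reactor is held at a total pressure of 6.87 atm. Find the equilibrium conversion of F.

Basis: 1 mol F initially; let X = conversion of F. Extent ξ = X.
Species balance: n_F = 1 − X; n_D = 3X.
n_T = Σnᵢ = 1 + 2X.
y_i = n_i/n_T, p_i = y_i·P. K = p_D^3 / (p_F).
This yields a degree-3 equation in X; solving on (0,1), X = 0.819.

X = 0.819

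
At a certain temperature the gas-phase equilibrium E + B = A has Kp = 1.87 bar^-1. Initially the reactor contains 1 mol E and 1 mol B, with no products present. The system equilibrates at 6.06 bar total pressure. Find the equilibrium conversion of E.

Basis: 1 mol E initially; let X = conversion of E. Extent ξ = X.
Moles: n_E = 1 − X; n_B = 1 − X; n_A = X.
Summing: n_T = 2 − X.
Mole fractions y_i = n_i/n_T; Kp = p_A / (p_E p_B) with p_i = y_i·P.
This yields a degree-2 equation in X; solving on (0,1), X = 0.715.

X = 0.715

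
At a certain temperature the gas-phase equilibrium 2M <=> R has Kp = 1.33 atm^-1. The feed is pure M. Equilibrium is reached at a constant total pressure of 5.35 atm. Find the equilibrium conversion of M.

Basis: 1 mol M initially; let X = conversion of M. Extent ξ = 0.5X.
Mole table: n_M = 1 − X; n_R = 0.5X.
Total moles n_T = 1 − 0.5X.
With p_i = (n_i/n_T)P, Kp = p_R / (p_M^2).
Equating to 1.33 atm^-1 and solving on 0 < X < 1: X = 0.816.

X = 0.816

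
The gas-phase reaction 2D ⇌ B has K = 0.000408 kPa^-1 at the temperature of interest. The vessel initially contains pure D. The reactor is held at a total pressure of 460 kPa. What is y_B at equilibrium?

Take 1 mol D as basis and let X be its fractional conversion, so ξ = 0.5X.
Mole table: n_D = 1 − X; n_B = 0.5X.
Summing: n_T = 1 − 0.5X.
With p_i = (n_i/n_T)P, K = p_B / (p_D^2).
Substituting and setting equal to 0.000408 kPa^-1 gives a polynomial in X; the root in (0,1) is X = 0.244.
Then n_B = 0.122, n_T = 0.878, so y_B = 0.139.

y_B = 0.139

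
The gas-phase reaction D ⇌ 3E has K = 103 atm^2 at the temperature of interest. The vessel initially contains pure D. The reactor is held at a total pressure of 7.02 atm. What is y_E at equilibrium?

Basis: 1 mol D initially; let X = conversion of D. Extent ξ = X.
Moles: n_D = 1 − X; n_E = 3X.
Summing: n_T = 1 + 2X.
y_i = n_i/n_T, p_i = y_i·P. K = p_E^3 / (p_D).
Substituting and setting equal to 103 atm^2 gives a polynomial in X; the root in (0,1) is X = 0.536.
Then n_E = 1.61, n_T = 2.07, so y_E = 0.776.

y_E = 0.776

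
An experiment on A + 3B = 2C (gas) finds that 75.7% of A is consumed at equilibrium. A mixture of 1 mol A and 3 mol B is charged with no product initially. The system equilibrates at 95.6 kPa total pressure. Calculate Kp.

Take 1 mol A as basis and let X be its fractional conversion, so ξ = X.
Species balance: n_A = 1 − X; n_B = 3 − 3X; n_C = 2X.
Total moles n_T = 4 − 2X.
At X = 0.757: n_A = 0.243, n_B = 0.729, n_C = 1.51, n_T = 2.49.
p_i = (n_i/n_T)·P. Kp = p_C^2 / (p_A p_B^3) = 0.0165 kPa^-2.

Kp = 0.0165 kPa^-2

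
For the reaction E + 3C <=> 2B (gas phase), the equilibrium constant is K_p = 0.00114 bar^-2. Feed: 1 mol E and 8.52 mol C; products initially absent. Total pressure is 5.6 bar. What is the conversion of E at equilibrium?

Basis: 1 mol E initially; let X = conversion of E. Extent ξ = X.
Moles: n_E = 1 − X; n_C = 8.52 − 3X; n_B = 2X.
Total moles n_T = 9.52 − 2X.
Mole fractions y_i = n_i/n_T; K_p = p_B^2 / (p_E p_C^3) with p_i = y_i·P.
Substituting and setting equal to 0.00114 bar^-2 gives a polynomial in X; the root in (0,1) is X = 0.206.

X = 0.206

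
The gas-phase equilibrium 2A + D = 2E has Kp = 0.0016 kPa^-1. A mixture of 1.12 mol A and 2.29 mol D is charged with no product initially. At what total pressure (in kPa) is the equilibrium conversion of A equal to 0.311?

Let X = conversion of A (basis 1.12 mol A); extent of reaction ξ = 0.56X.
Species balance: n_A = 1.12 − 1.12X; n_D = 2.29 − 0.56X; n_E = 1.12X.
Total moles n_T = 3.41 − 0.56X.
Kp = p_E^2 / (p_A^2 p_D) with p_i = (n_i/n_T)·P.
At X = 0.311: the mole-fraction product g(X) = Π y_i^ν_i = 0.3116. Since Kp = g(X)·P^{-1}, P = (g/Kp)^(1/1) = (0.3116/0.0016)^(1/1) = 195 kPa.

P = 195 kPa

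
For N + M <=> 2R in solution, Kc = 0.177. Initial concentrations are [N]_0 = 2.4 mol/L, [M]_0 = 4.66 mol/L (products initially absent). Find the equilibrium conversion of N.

X = 0.239

Let X = conversion of N; extent ξ = 2.4·X mol/L.
Concentrations: [N] = 2.4 − 2.4X; [M] = 4.66 − 2.4X; [R] = 4.8X.
Kc = [R]^2 / ([N] [M]).
Solving Kc = 0.177 for X ∈ (0,1): X = 0.239.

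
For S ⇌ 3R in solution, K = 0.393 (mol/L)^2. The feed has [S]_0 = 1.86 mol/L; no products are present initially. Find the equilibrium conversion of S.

X = 0.153

Let X = conversion of S; extent ξ = 1.86·X mol/L.
Concentrations: [S] = 1.86 − 1.86X; [R] = 5.58X.
K = [R]^3 / ([S]).
Equating to 0.393 (mol/L)^2: the physical root is X = 0.153.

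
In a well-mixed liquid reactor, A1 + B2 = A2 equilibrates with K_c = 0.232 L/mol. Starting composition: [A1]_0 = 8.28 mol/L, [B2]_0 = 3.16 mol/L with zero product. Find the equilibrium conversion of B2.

X = 0.597

Let X = conversion of B2; extent ξ = 3.16·X mol/L.
Concentrations: [A1] = 8.28 − 3.16X; [B2] = 3.16 − 3.16X; [A2] = 3.16X.
K_c = [A2] / ([A1] [B2]).
This equals 0.232 at X = 0.597 (the root in 0 < X < 1).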